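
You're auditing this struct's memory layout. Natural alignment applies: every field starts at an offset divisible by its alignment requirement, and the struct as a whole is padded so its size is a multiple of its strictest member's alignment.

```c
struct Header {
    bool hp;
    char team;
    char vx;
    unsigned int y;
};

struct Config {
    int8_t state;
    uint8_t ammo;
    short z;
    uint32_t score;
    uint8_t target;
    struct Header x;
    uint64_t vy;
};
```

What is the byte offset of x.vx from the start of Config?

14

Header: hp at 0 (size 1, align 1) → ends 1; team at 1 (size 1, align 1) → ends 2; vx at 2 (size 1, align 1) → ends 3; pad 1 to align 4 for y; y at 4 (size 4, align 4) → ends 8; total 8 bytes, alignment 4
state at 0 (size 1, align 1) → ends 1
ammo at 1 (size 1, align 1) → ends 2
z at 2 (size 2, align 2) → ends 4
score at 4 (size 4, align 4) → ends 8
target at 8 (size 1, align 1) → ends 9
pad 3 to align 4 for x
x at 12 (size 8, align 4) → ends 20
within Header: vx at 2
12 + 2 = 14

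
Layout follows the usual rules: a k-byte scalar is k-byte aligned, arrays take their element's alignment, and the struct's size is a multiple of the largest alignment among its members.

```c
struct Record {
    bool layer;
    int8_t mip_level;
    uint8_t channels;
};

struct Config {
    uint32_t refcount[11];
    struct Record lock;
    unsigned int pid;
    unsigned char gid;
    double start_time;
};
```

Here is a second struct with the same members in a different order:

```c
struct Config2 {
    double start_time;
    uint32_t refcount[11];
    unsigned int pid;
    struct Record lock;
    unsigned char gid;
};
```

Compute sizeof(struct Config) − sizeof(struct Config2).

0

Record: 0..1  layer  (1B, 1-aligned); 1..2  mip_level  (1B, 1-aligned); 2..3  channels  (1B, 1-aligned); sizeof = 3, alignof = 1
0..44  refcount  (44B, 4-aligned)
44..47  lock  (3B, 1-aligned)
47..48  -- padding (1B)
48..52  pid  (4B, 4-aligned)
52..53  gid  (1B, 1-aligned)
53..56  -- padding (3B)
56..64  start_time  (8B, 8-aligned)
sizeof = 64, alignof = 8
— Config2 —
0..8  start_time  (8B, 8-aligned)
8..52  refcount  (44B, 4-aligned)
52..56  pid  (4B, 4-aligned)
56..59  lock  (3B, 1-aligned)
59..60  gid  (1B, 1-aligned)
60..64  -- tail padding (4B)
sizeof = 64, alignof = 8
64 − 64 = 0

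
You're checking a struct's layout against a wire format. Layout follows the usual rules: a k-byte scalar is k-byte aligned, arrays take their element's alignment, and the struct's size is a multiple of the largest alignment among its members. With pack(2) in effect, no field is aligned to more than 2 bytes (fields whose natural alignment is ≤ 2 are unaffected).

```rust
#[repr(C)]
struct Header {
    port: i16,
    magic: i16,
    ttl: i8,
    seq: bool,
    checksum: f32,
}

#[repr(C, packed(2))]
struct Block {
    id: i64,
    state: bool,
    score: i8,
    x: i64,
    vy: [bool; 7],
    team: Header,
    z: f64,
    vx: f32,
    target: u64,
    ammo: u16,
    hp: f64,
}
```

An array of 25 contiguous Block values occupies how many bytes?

Header: 0..2  port  (2B, 2-aligned); 2..4  magic  (2B, 2-aligned); 4..5  ttl  (1B, 1-aligned); 5..6  seq  (1B, 1-aligned); 6..8  -- padding (2B); 8..12  checksum  (4B, 4-aligned); sizeof = 12, alignof = 4
0..8  id  (8B, 2-aligned)
8..9  state  (1B, 1-aligned)
9..10  score  (1B, 1-aligned)
10..18  x  (8B, 2-aligned)
18..25  vy  (7B, 1-aligned)
25..26  -- padding (1B)
26..38  team  (12B, 2-aligned)
38..46  z  (8B, 2-aligned)
46..50  vx  (4B, 2-aligned)
50..58  target  (8B, 2-aligned)
58..60  ammo  (2B, 2-aligned)
60..68  hp  (8B, 2-aligned)
sizeof = 68, alignof = 2
array of 25: 25 × 68 = 1700

1700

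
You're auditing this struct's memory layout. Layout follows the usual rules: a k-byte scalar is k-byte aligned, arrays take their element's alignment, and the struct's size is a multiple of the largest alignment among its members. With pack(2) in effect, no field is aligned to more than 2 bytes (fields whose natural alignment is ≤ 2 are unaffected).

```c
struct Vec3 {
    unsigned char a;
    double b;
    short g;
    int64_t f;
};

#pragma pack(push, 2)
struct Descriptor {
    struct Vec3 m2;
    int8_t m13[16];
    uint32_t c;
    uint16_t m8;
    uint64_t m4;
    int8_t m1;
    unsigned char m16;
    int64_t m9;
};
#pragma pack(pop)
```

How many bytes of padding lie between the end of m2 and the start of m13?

Vec3: 0..1  a  (1B, 1-aligned); 1..8  -- padding (7B); 8..16  b  (8B, 8-aligned); 16..18  g  (2B, 2-aligned); 18..24  -- padding (6B); 24..32  f  (8B, 8-aligned); sizeof = 32, alignof = 8
0..32  m2  (32B, 2-aligned)
32..48  m13  (16B, 1-aligned)

0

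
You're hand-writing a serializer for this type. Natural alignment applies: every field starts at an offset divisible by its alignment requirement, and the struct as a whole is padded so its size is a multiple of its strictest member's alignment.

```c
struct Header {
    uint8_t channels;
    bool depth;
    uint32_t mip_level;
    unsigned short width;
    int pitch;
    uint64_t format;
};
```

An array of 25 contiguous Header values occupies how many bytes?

600

0..1  channels  (1B, 1-aligned)
1..2  depth  (1B, 1-aligned)
2..4  -- padding (2B)
4..8  mip_level  (4B, 4-aligned)
8..10  width  (2B, 2-aligned)
10..12  -- padding (2B)
12..16  pitch  (4B, 4-aligned)
16..24  format  (8B, 8-aligned)
sizeof = 24, alignof = 8
array of 25: 25 × 24 = 600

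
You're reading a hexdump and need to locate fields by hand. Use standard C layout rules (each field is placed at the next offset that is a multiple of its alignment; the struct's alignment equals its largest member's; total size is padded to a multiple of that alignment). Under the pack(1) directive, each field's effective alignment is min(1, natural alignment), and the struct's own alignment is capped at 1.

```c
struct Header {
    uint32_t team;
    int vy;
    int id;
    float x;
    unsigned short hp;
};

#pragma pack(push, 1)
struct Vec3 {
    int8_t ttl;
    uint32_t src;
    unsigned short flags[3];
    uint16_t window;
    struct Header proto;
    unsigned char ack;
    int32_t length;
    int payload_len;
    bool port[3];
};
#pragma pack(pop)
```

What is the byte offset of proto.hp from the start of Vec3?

Header: team at 0 (size 4, align 4) → ends 4; vy at 4 (size 4, align 4) → ends 8; id at 8 (size 4, align 4) → ends 12; x at 12 (size 4, align 4) → ends 16; hp at 16 (size 2, align 2) → ends 18; tail pad 2 to reach multiple of 4; total 20 bytes, alignment 4
ttl at 0 (size 1, align 1) → ends 1
src at 1 (size 4, align 1) → ends 5
flags at 5 (size 6, align 1) → ends 11
window at 11 (size 2, align 1) → ends 13
proto at 13 (size 20, align 1) → ends 33
within Header: hp at 16
13 + 16 = 29

29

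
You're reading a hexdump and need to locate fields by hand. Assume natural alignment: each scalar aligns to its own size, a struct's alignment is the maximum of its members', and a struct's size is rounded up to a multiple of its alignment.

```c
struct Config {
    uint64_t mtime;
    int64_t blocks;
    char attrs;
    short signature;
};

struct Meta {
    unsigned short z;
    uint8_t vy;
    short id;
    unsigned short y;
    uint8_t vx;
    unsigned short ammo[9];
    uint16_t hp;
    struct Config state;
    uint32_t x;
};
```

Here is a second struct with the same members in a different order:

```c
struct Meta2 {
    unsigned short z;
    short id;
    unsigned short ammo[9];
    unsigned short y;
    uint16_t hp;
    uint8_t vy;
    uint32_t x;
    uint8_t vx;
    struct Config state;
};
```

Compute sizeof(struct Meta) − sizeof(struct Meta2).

0

Config: mtime at 0 (size 8, align 8) → ends 8; blocks at 8 (size 8, align 8) → ends 16; attrs at 16 (size 1, align 1) → ends 17; pad 1 to align 2 for signature; signature at 18 (size 2, align 2) → ends 20; tail pad 4 to reach multiple of 8; total 24 bytes, alignment 8
z at 0 (size 2, align 2) → ends 2
vy at 2 (size 1, align 1) → ends 3
pad 1 to align 2 for id
id at 4 (size 2, align 2) → ends 6
y at 6 (size 2, align 2) → ends 8
vx at 8 (size 1, align 1) → ends 9
pad 1 to align 2 for ammo
ammo at 10 (size 18, align 2) → ends 28
hp at 28 (size 2, align 2) → ends 30
pad 2 to align 8 for state
state at 32 (size 24, align 8) → ends 56
x at 56 (size 4, align 4) → ends 60
tail pad 4 to reach multiple of 8
total 64 bytes, alignment 8
— Meta2 —
z at 0 (size 2, align 2) → ends 2
id at 2 (size 2, align 2) → ends 4
ammo at 4 (size 18, align 2) → ends 22
y at 22 (size 2, align 2) → ends 24
hp at 24 (size 2, align 2) → ends 26
vy at 26 (size 1, align 1) → ends 27
pad 1 to align 4 for x
x at 28 (size 4, align 4) → ends 32
vx at 32 (size 1, align 1) → ends 33
pad 7 to align 8 for state
state at 40 (size 24, align 8) → ends 64
total 64 bytes, alignment 8
64 − 64 = 0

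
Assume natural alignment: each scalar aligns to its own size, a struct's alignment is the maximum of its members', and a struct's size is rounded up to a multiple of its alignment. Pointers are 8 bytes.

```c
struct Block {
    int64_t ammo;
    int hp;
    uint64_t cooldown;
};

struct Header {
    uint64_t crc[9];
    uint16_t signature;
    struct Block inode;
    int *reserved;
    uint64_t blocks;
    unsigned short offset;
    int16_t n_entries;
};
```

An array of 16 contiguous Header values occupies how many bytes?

Block: 0..8  ammo  (8B, 8-aligned); 8..12  hp  (4B, 4-aligned); 12..16  -- padding (4B); 16..24  cooldown  (8B, 8-aligned); sizeof = 24, alignof = 8
0..72  crc  (72B, 8-aligned)
72..74  signature  (2B, 2-aligned)
74..80  -- padding (6B)
80..104  inode  (24B, 8-aligned)
104..112  reserved  (8B, 8-aligned)
112..120  blocks  (8B, 8-aligned)
120..122  offset  (2B, 2-aligned)
122..124  n_entries  (2B, 2-aligned)
124..128  -- tail padding (4B)
sizeof = 128, alignof = 8
array of 16: 16 × 128 = 2048

2048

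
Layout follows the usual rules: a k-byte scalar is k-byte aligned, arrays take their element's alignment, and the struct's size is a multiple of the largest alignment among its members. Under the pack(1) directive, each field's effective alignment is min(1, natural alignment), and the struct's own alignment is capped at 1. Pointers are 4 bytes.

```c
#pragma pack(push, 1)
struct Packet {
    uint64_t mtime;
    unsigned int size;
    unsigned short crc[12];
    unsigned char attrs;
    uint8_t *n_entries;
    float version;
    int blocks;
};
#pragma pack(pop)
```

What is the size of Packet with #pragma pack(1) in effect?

49

0..8  mtime  (8B, 1-aligned)
8..12  size  (4B, 1-aligned)
12..36  crc  (24B, 1-aligned)
36..37  attrs  (1B, 1-aligned)
37..41  n_entries  (4B, 1-aligned)
41..45  version  (4B, 1-aligned)
45..49  blocks  (4B, 1-aligned)
sizeof = 49, alignof = 1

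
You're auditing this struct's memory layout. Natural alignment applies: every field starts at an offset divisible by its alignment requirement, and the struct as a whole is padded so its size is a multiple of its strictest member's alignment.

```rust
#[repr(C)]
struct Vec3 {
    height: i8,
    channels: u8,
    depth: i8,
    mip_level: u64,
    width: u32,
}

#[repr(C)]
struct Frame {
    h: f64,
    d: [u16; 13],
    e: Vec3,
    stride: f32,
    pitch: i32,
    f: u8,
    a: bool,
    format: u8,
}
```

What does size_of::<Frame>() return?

Vec3: height at 0 (size 1, align 1) → ends 1; channels at 1 (size 1, align 1) → ends 2; depth at 2 (size 1, align 1) → ends 3; pad 5 to align 8 for mip_level; mip_level at 8 (size 8, align 8) → ends 16; width at 16 (size 4, align 4) → ends 20; tail pad 4 to reach multiple of 8; total 24 bytes, alignment 8
h at 0 (size 8, align 8) → ends 8
d at 8 (size 26, align 2) → ends 34
pad 6 to align 8 for e
e at 40 (size 24, align 8) → ends 64
stride at 64 (size 4, align 4) → ends 68
pitch at 68 (size 4, align 4) → ends 72
f at 72 (size 1, align 1) → ends 73
a at 73 (size 1, align 1) → ends 74
format at 74 (size 1, align 1) → ends 75
tail pad 5 to reach multiple of 8
total 80 bytes, alignment 8

80 bytes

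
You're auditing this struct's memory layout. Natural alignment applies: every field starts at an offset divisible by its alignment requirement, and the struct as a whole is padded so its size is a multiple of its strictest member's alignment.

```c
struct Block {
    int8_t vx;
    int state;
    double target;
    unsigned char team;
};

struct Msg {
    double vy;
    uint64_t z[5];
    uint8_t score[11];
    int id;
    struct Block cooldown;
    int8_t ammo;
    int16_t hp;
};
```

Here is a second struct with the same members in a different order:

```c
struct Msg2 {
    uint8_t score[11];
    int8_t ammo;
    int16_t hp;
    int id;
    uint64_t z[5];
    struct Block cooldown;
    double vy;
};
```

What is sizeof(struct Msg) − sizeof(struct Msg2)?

Block: 0..1  vx  (1B, 1-aligned); 1..4  -- padding (3B); 4..8  state  (4B, 4-aligned); 8..16  target  (8B, 8-aligned); 16..17  team  (1B, 1-aligned); 17..24  -- tail padding (7B); sizeof = 24, alignof = 8
0..8  vy  (8B, 8-aligned)
8..48  z  (40B, 8-aligned)
48..59  score  (11B, 1-aligned)
59..60  -- padding (1B)
60..64  id  (4B, 4-aligned)
64..88  cooldown  (24B, 8-aligned)
88..89  ammo  (1B, 1-aligned)
89..90  -- padding (1B)
90..92  hp  (2B, 2-aligned)
92..96  -- tail padding (4B)
sizeof = 96, alignof = 8
— Msg2 —
0..11  score  (11B, 1-aligned)
11..12  ammo  (1B, 1-aligned)
12..14  hp  (2B, 2-aligned)
14..16  -- padding (2B)
16..20  id  (4B, 4-aligned)
20..24  -- padding (4B)
24..64  z  (40B, 8-aligned)
64..88  cooldown  (24B, 8-aligned)
88..96  vy  (8B, 8-aligned)
sizeof = 96, alignof = 8
96 − 96 = 0

0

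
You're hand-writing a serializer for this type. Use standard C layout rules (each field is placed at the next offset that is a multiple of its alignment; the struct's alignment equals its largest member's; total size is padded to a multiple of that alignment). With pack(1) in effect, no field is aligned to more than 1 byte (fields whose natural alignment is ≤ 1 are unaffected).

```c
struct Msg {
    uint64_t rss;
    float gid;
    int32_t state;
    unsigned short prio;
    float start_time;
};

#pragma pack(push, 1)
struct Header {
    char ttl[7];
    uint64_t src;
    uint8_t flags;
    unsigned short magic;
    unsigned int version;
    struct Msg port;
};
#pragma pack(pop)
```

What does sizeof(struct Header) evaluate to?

Msg: rss at 0 (size 8, align 8) → ends 8; gid at 8 (size 4, align 4) → ends 12; state at 12 (size 4, align 4) → ends 16; prio at 16 (size 2, align 2) → ends 18; pad 2 to align 4 for start_time; start_time at 20 (size 4, align 4) → ends 24; total 24 bytes, alignment 8
ttl at 0 (size 7, align 1) → ends 7
src at 7 (size 8, align 1) → ends 15
flags at 15 (size 1, align 1) → ends 16
magic at 16 (size 2, align 1) → ends 18
version at 18 (size 4, align 1) → ends 22
port at 22 (size 24, align 1) → ends 46
total 46 bytes, alignment 1

46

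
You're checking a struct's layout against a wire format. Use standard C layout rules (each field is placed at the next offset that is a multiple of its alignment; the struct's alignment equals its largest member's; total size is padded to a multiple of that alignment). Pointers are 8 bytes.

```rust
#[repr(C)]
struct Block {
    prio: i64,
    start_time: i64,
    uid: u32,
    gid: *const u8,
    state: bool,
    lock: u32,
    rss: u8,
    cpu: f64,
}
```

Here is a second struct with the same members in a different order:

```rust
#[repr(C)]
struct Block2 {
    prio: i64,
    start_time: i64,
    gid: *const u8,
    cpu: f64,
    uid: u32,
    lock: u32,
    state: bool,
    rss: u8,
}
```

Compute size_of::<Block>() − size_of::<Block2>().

prio at 0 (size 8, align 8) → ends 8
start_time at 8 (size 8, align 8) → ends 16
uid at 16 (size 4, align 4) → ends 20
pad 4 to align 8 for gid
gid at 24 (size 8, align 8) → ends 32
state at 32 (size 1, align 1) → ends 33
pad 3 to align 4 for lock
lock at 36 (size 4, align 4) → ends 40
rss at 40 (size 1, align 1) → ends 41
pad 7 to align 8 for cpu
cpu at 48 (size 8, align 8) → ends 56
total 56 bytes, alignment 8
— Block2 —
prio at 0 (size 8, align 8) → ends 8
start_time at 8 (size 8, align 8) → ends 16
gid at 16 (size 8, align 8) → ends 24
cpu at 24 (size 8, align 8) → ends 32
uid at 32 (size 4, align 4) → ends 36
lock at 36 (size 4, align 4) → ends 40
state at 40 (size 1, align 1) → ends 41
rss at 41 (size 1, align 1) → ends 42
tail pad 6 to reach multiple of 8
total 48 bytes, alignment 8
56 − 48 = 8

8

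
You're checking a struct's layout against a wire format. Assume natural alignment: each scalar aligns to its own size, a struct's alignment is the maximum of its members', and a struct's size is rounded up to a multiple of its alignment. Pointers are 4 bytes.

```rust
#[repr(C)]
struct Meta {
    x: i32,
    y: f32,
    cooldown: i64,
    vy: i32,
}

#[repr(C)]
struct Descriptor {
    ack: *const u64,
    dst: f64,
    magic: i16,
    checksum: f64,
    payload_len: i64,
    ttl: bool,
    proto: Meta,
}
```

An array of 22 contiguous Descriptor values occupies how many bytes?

1584

Meta: 0..4  x  (4B, 4-aligned); 4..8  y  (4B, 4-aligned); 8..16  cooldown  (8B, 8-aligned); 16..20  vy  (4B, 4-aligned); 20..24  -- tail padding (4B); sizeof = 24, alignof = 8
0..4  ack  (4B, 4-aligned)
4..8  -- padding (4B)
8..16  dst  (8B, 8-aligned)
16..18  magic  (2B, 2-aligned)
18..24  -- padding (6B)
24..32  checksum  (8B, 8-aligned)
32..40  payload_len  (8B, 8-aligned)
40..41  ttl  (1B, 1-aligned)
41..48  -- padding (7B)
48..72  proto  (24B, 8-aligned)
sizeof = 72, alignof = 8
array of 22: 22 × 72 = 1584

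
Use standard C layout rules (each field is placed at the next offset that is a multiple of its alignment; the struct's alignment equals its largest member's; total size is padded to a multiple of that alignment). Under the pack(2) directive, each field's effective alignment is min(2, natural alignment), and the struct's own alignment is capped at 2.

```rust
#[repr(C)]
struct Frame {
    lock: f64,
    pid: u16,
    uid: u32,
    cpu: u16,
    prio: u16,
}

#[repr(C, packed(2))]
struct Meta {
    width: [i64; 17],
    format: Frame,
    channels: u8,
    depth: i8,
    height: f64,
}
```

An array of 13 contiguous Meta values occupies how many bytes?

2210

Frame: lock at 0 (size 8, align 8) → ends 8; pid at 8 (size 2, align 2) → ends 10; pad 2 to align 4 for uid; uid at 12 (size 4, align 4) → ends 16; cpu at 16 (size 2, align 2) → ends 18; prio at 18 (size 2, align 2) → ends 20; tail pad 4 to reach multiple of 8; total 24 bytes, alignment 8
width at 0 (size 136, align 2) → ends 136
format at 136 (size 24, align 2) → ends 160
channels at 160 (size 1, align 1) → ends 161
depth at 161 (size 1, align 1) → ends 162
height at 162 (size 8, align 2) → ends 170
total 170 bytes, alignment 2
array of 13: 13 × 170 = 2210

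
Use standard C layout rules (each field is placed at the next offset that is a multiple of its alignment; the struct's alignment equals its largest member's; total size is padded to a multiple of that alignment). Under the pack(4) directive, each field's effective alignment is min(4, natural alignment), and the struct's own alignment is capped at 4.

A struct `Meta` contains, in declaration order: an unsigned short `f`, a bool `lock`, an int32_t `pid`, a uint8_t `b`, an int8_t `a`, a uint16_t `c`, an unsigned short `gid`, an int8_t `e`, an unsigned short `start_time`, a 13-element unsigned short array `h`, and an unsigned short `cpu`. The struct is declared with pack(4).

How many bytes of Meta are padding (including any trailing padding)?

4

f at 0 (size 2, align 2) → ends 2
lock at 2 (size 1, align 1) → ends 3
pad 1 to align 4 for pid
pid at 4 (size 4, align 4) → ends 8
b at 8 (size 1, align 1) → ends 9
a at 9 (size 1, align 1) → ends 10
c at 10 (size 2, align 2) → ends 12
gid at 12 (size 2, align 2) → ends 14
e at 14 (size 1, align 1) → ends 15
pad 1 to align 2 for start_time
start_time at 16 (size 2, align 2) → ends 18
h at 18 (size 26, align 2) → ends 44
cpu at 44 (size 2, align 2) → ends 46
tail pad 2 to reach multiple of 4
total 48 bytes, alignment 4
data bytes 44, size 48 → padding 4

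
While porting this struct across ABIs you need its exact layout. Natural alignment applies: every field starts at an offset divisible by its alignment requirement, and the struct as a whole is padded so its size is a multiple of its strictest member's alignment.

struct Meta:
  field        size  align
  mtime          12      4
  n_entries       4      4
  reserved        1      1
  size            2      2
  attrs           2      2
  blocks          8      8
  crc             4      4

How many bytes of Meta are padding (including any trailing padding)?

0..12  mtime  (12B, 4-aligned)
12..16  n_entries  (4B, 4-aligned)
16..17  reserved  (1B, 1-aligned)
17..18  -- padding (1B)
18..20  size  (2B, 2-aligned)
20..22  attrs  (2B, 2-aligned)
22..24  -- padding (2B)
24..32  blocks  (8B, 8-aligned)
32..36  crc  (4B, 4-aligned)
36..40  -- tail padding (4B)
sizeof = 40, alignof = 8
data bytes 33, size 40 → padding 7

7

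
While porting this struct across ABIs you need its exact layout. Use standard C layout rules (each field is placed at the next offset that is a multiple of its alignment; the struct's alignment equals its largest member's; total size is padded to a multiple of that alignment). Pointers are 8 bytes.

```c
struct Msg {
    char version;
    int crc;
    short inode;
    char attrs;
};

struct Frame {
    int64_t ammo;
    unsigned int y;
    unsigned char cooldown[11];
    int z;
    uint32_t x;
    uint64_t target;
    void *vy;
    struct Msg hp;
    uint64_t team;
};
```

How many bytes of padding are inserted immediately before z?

1

Msg: version at 0 (size 1, align 1) → ends 1; pad 3 to align 4 for crc; crc at 4 (size 4, align 4) → ends 8; inode at 8 (size 2, align 2) → ends 10; attrs at 10 (size 1, align 1) → ends 11; tail pad 1 to reach multiple of 4; total 12 bytes, alignment 4
ammo at 0 (size 8, align 8) → ends 8
y at 8 (size 4, align 4) → ends 12
cooldown at 12 (size 11, align 1) → ends 23
pad 1 to align 4 for z
z at 24 (size 4, align 4) → ends 28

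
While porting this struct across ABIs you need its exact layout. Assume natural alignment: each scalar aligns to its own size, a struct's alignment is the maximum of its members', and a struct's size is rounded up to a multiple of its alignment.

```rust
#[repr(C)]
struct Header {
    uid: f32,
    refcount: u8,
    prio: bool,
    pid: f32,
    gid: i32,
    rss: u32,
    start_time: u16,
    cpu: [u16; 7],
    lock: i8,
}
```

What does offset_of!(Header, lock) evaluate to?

36

0..4  uid  (4B, 4-aligned)
4..5  refcount  (1B, 1-aligned)
5..6  prio  (1B, 1-aligned)
6..8  -- padding (2B)
8..12  pid  (4B, 4-aligned)
12..16  gid  (4B, 4-aligned)
16..20  rss  (4B, 4-aligned)
20..22  start_time  (2B, 2-aligned)
22..36  cpu  (14B, 2-aligned)
36..37  lock  (1B, 1-aligned)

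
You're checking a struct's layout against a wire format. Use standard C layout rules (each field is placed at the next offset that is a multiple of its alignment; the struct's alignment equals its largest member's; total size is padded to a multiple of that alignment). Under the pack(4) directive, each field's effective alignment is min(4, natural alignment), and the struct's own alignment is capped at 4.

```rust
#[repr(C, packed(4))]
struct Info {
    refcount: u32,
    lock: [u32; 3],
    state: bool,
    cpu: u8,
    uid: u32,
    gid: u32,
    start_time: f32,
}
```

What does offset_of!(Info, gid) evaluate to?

24

refcount at 0 (size 4, align 4) → ends 4
lock at 4 (size 12, align 4) → ends 16
state at 16 (size 1, align 1) → ends 17
cpu at 17 (size 1, align 1) → ends 18
pad 2 to align 4 for uid
uid at 20 (size 4, align 4) → ends 24
gid at 24 (size 4, align 4) → ends 28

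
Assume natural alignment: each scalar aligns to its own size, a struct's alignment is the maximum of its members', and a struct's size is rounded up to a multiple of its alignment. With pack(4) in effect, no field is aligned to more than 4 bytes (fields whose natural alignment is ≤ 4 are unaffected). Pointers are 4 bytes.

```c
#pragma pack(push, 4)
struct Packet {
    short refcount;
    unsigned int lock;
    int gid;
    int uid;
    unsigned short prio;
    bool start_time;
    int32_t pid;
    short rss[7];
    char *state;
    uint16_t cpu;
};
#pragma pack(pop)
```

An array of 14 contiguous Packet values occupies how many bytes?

672

0..2  refcount  (2B, 2-aligned)
2..4  -- padding (2B)
4..8  lock  (4B, 4-aligned)
8..12  gid  (4B, 4-aligned)
12..16  uid  (4B, 4-aligned)
16..18  prio  (2B, 2-aligned)
18..19  start_time  (1B, 1-aligned)
19..20  -- padding (1B)
20..24  pid  (4B, 4-aligned)
24..38  rss  (14B, 2-aligned)
38..40  -- padding (2B)
40..44  state  (4B, 4-aligned)
44..46  cpu  (2B, 2-aligned)
46..48  -- tail padding (2B)
sizeof = 48, alignof = 4
array of 14: 14 × 48 = 672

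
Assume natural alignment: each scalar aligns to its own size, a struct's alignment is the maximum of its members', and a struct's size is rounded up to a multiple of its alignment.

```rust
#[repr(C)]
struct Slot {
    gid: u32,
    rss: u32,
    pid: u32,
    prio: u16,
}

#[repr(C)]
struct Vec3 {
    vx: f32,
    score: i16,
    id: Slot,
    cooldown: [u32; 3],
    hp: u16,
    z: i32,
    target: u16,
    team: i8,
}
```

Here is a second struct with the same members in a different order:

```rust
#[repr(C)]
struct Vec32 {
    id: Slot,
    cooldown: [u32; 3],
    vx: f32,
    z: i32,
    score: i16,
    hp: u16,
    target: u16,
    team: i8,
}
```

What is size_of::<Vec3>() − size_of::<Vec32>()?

Slot: 0..4  gid  (4B, 4-aligned); 4..8  rss  (4B, 4-aligned); 8..12  pid  (4B, 4-aligned); 12..14  prio  (2B, 2-aligned); 14..16  -- tail padding (2B); sizeof = 16, alignof = 4
0..4  vx  (4B, 4-aligned)
4..6  score  (2B, 2-aligned)
6..8  -- padding (2B)
8..24  id  (16B, 4-aligned)
24..36  cooldown  (12B, 4-aligned)
36..38  hp  (2B, 2-aligned)
38..40  -- padding (2B)
40..44  z  (4B, 4-aligned)
44..46  target  (2B, 2-aligned)
46..47  team  (1B, 1-aligned)
47..48  -- tail padding (1B)
sizeof = 48, alignof = 4
— Vec32 —
0..16  id  (16B, 4-aligned)
16..28  cooldown  (12B, 4-aligned)
28..32  vx  (4B, 4-aligned)
32..36  z  (4B, 4-aligned)
36..38  score  (2B, 2-aligned)
38..40  hp  (2B, 2-aligned)
40..42  target  (2B, 2-aligned)
42..43  team  (1B, 1-aligned)
43..44  -- tail padding (1B)
sizeof = 44, alignof = 4
48 − 44 = 4

4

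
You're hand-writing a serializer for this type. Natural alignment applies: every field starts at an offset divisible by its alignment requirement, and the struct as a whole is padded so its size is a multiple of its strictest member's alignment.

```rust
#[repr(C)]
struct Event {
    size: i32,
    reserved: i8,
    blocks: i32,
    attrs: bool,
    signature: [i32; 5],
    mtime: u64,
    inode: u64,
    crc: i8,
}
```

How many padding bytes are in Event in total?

17

0..4  size  (4B, 4-aligned)
4..5  reserved  (1B, 1-aligned)
5..8  -- padding (3B)
8..12  blocks  (4B, 4-aligned)
12..13  attrs  (1B, 1-aligned)
13..16  -- padding (3B)
16..36  signature  (20B, 4-aligned)
36..40  -- padding (4B)
40..48  mtime  (8B, 8-aligned)
48..56  inode  (8B, 8-aligned)
56..57  crc  (1B, 1-aligned)
57..64  -- tail padding (7B)
sizeof = 64, alignof = 8
data bytes 47, size 64 → padding 17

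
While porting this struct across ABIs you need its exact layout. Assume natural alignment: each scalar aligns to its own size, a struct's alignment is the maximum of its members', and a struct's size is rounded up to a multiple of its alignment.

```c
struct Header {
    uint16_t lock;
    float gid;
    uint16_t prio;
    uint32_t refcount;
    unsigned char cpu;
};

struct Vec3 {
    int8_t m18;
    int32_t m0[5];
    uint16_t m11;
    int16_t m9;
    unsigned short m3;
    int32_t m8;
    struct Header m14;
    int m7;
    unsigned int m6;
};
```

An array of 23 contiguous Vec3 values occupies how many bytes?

1472

Header: @0: lock [2B, align 2] → 2; +2 pad (align 4); @4: gid [4B, align 4] → 8; @8: prio [2B, align 2] → 10; +2 pad (align 4); @12: refcount [4B, align 4] → 16; @16: cpu [1B, align 1] → 17; +3 tail pad (align 4); size 20, align 4
@0: m18 [1B, align 1] → 1
+3 pad (align 4)
@4: m0 [20B, align 4] → 24
@24: m11 [2B, align 2] → 26
@26: m9 [2B, align 2] → 28
@28: m3 [2B, align 2] → 30
+2 pad (align 4)
@32: m8 [4B, align 4] → 36
@36: m14 [20B, align 4] → 56
@56: m7 [4B, align 4] → 60
@60: m6 [4B, align 4] → 64
size 64, align 4
array of 23: 23 × 64 = 1472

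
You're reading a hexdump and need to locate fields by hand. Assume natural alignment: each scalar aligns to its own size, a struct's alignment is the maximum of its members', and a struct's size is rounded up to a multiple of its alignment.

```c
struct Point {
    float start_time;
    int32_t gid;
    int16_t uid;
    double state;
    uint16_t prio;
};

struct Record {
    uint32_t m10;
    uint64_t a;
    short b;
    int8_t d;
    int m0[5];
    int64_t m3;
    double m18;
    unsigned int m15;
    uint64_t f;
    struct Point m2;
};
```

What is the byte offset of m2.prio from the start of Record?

Point: 0..4  start_time  (4B, 4-aligned); 4..8  gid  (4B, 4-aligned); 8..10  uid  (2B, 2-aligned); 10..16  -- padding (6B); 16..24  state  (8B, 8-aligned); 24..26  prio  (2B, 2-aligned); 26..32  -- tail padding (6B); sizeof = 32, alignof = 8
0..4  m10  (4B, 4-aligned)
4..8  -- padding (4B)
8..16  a  (8B, 8-aligned)
16..18  b  (2B, 2-aligned)
18..19  d  (1B, 1-aligned)
19..20  -- padding (1B)
20..40  m0  (20B, 4-aligned)
40..48  m3  (8B, 8-aligned)
48..56  m18  (8B, 8-aligned)
56..60  m15  (4B, 4-aligned)
60..64  -- padding (4B)
64..72  f  (8B, 8-aligned)
72..104  m2  (32B, 8-aligned)
within Point: prio at 24
72 + 24 = 96

96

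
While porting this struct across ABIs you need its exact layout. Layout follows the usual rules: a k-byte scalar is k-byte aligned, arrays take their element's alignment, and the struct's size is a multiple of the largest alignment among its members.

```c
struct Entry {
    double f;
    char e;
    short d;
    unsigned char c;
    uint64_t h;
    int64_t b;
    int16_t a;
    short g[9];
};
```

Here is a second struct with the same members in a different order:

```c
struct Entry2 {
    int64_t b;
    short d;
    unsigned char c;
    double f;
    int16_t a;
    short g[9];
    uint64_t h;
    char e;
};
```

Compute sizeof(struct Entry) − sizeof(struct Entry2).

-8

f at 0 (size 8, align 8) → ends 8
e at 8 (size 1, align 1) → ends 9
pad 1 to align 2 for d
d at 10 (size 2, align 2) → ends 12
c at 12 (size 1, align 1) → ends 13
pad 3 to align 8 for h
h at 16 (size 8, align 8) → ends 24
b at 24 (size 8, align 8) → ends 32
a at 32 (size 2, align 2) → ends 34
g at 34 (size 18, align 2) → ends 52
tail pad 4 to reach multiple of 8
total 56 bytes, alignment 8
— Entry2 —
b at 0 (size 8, align 8) → ends 8
d at 8 (size 2, align 2) → ends 10
c at 10 (size 1, align 1) → ends 11
pad 5 to align 8 for f
f at 16 (size 8, align 8) → ends 24
a at 24 (size 2, align 2) → ends 26
g at 26 (size 18, align 2) → ends 44
pad 4 to align 8 for h
h at 48 (size 8, align 8) → ends 56
e at 56 (size 1, align 1) → ends 57
tail pad 7 to reach multiple of 8
total 64 bytes, alignment 8
56 − 64 = -8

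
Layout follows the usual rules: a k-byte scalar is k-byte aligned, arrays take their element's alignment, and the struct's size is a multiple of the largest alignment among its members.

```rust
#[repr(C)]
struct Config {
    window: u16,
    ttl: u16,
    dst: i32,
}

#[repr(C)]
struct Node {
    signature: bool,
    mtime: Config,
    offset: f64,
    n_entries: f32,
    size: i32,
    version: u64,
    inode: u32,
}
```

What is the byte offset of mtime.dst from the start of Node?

8

Config: window at 0 (size 2, align 2) → ends 2; ttl at 2 (size 2, align 2) → ends 4; dst at 4 (size 4, align 4) → ends 8; total 8 bytes, alignment 4
signature at 0 (size 1, align 1) → ends 1
pad 3 to align 4 for mtime
mtime at 4 (size 8, align 4) → ends 12
within Config: dst at 4
4 + 4 = 8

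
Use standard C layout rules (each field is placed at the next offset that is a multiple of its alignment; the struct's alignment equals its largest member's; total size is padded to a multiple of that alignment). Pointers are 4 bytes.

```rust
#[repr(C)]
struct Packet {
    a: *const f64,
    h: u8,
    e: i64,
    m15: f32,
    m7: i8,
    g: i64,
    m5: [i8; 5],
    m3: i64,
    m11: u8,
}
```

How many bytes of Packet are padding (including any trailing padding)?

0..4  a  (4B, 4-aligned)
4..5  h  (1B, 1-aligned)
5..8  -- padding (3B)
8..16  e  (8B, 8-aligned)
16..20  m15  (4B, 4-aligned)
20..21  m7  (1B, 1-aligned)
21..24  -- padding (3B)
24..32  g  (8B, 8-aligned)
32..37  m5  (5B, 1-aligned)
37..40  -- padding (3B)
40..48  m3  (8B, 8-aligned)
48..49  m11  (1B, 1-aligned)
49..56  -- tail padding (7B)
sizeof = 56, alignof = 8
data bytes 40, size 56 → padding 16

16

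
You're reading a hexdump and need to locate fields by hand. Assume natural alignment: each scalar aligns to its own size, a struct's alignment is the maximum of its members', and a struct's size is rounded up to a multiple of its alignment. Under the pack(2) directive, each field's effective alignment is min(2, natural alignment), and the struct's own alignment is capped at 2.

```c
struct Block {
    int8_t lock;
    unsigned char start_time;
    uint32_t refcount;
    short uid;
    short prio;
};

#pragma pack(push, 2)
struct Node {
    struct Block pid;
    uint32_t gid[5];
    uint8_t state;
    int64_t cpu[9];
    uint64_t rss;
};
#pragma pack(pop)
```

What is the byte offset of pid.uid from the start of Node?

8

Block: 0..1  lock  (1B, 1-aligned); 1..2  start_time  (1B, 1-aligned); 2..4  -- padding (2B); 4..8  refcount  (4B, 4-aligned); 8..10  uid  (2B, 2-aligned); 10..12  prio  (2B, 2-aligned); sizeof = 12, alignof = 4
0..12  pid  (12B, 2-aligned)
within Block: uid at 8
0 + 8 = 8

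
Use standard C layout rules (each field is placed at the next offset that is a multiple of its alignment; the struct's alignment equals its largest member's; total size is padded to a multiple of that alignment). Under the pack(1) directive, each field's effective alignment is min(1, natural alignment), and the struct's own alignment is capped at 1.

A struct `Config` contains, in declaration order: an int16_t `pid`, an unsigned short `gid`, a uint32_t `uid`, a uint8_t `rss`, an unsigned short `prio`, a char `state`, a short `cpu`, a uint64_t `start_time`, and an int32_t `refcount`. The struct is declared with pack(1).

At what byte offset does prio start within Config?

9

0..2  pid  (2B, 1-aligned)
2..4  gid  (2B, 1-aligned)
4..8  uid  (4B, 1-aligned)
8..9  rss  (1B, 1-aligned)
9..11  prio  (2B, 1-aligned)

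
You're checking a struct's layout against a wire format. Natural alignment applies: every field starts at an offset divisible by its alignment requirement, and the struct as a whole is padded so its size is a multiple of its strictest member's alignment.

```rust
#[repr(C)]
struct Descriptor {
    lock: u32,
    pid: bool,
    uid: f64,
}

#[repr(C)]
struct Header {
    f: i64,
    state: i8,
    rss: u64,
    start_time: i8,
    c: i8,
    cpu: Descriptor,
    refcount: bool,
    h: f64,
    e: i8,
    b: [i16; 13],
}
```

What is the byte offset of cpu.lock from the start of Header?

32

Descriptor: lock at 0 (size 4, align 4) → ends 4; pid at 4 (size 1, align 1) → ends 5; pad 3 to align 8 for uid; uid at 8 (size 8, align 8) → ends 16; total 16 bytes, alignment 8
f at 0 (size 8, align 8) → ends 8
state at 8 (size 1, align 1) → ends 9
pad 7 to align 8 for rss
rss at 16 (size 8, align 8) → ends 24
start_time at 24 (size 1, align 1) → ends 25
c at 25 (size 1, align 1) → ends 26
pad 6 to align 8 for cpu
cpu at 32 (size 16, align 8) → ends 48
within Descriptor: lock at 0
32 + 0 = 32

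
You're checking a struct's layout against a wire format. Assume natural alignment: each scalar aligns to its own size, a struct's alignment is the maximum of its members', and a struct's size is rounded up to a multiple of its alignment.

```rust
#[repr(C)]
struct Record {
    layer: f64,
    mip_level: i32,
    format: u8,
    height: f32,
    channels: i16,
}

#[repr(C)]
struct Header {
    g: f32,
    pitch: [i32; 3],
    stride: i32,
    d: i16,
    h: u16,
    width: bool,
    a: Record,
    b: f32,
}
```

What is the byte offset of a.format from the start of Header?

44

Record: 0..8  layer  (8B, 8-aligned); 8..12  mip_level  (4B, 4-aligned); 12..13  format  (1B, 1-aligned); 13..16  -- padding (3B); 16..20  height  (4B, 4-aligned); 20..22  channels  (2B, 2-aligned); 22..24  -- tail padding (2B); sizeof = 24, alignof = 8
0..4  g  (4B, 4-aligned)
4..16  pitch  (12B, 4-aligned)
16..20  stride  (4B, 4-aligned)
20..22  d  (2B, 2-aligned)
22..24  h  (2B, 2-aligned)
24..25  width  (1B, 1-aligned)
25..32  -- padding (7B)
32..56  a  (24B, 8-aligned)
within Record: format at 12
32 + 12 = 44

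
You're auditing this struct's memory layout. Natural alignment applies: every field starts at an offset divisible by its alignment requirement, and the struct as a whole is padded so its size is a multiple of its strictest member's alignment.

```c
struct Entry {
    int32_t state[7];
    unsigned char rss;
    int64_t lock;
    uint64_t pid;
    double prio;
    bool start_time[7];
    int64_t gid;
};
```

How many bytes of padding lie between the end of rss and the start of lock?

3

state at 0 (size 28, align 4) → ends 28
rss at 28 (size 1, align 1) → ends 29
pad 3 to align 8 for lock
lock at 32 (size 8, align 8) → ends 40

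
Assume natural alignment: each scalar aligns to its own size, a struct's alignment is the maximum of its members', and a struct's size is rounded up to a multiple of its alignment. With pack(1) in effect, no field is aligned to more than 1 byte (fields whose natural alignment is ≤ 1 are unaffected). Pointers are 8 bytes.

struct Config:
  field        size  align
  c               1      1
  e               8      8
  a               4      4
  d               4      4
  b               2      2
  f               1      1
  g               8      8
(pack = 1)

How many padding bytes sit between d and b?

c at 0 (size 1, align 1) → ends 1
e at 1 (size 8, align 1) → ends 9
a at 9 (size 4, align 1) → ends 13
d at 13 (size 4, align 1) → ends 17
b at 17 (size 2, align 1) → ends 19

0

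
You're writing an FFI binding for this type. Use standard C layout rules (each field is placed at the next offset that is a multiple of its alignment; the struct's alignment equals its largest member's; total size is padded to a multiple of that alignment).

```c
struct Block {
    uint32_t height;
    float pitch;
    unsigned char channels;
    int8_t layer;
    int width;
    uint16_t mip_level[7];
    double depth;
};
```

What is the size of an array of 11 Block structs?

0..4  height  (4B, 4-aligned)
4..8  pitch  (4B, 4-aligned)
8..9  channels  (1B, 1-aligned)
9..10  layer  (1B, 1-aligned)
10..12  -- padding (2B)
12..16  width  (4B, 4-aligned)
16..30  mip_level  (14B, 2-aligned)
30..32  -- padding (2B)
32..40  depth  (8B, 8-aligned)
sizeof = 40, alignof = 8
array of 11: 11 × 40 = 440

440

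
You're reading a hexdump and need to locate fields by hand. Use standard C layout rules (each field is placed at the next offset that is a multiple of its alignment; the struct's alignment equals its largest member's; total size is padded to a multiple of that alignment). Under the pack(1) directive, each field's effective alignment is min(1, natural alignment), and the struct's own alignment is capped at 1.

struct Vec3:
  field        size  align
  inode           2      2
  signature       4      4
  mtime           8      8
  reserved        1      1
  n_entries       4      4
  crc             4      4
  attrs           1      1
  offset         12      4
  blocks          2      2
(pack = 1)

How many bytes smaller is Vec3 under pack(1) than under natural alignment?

natural layout:
  @0: inode [2B, align 2] → 2
  +2 pad (align 4)
  @4: signature [4B, align 4] → 8
  @8: mtime [8B, align 8] → 16
  @16: reserved [1B, align 1] → 17
  +3 pad (align 4)
  @20: n_entries [4B, align 4] → 24
  @24: crc [4B, align 4] → 28
  @28: attrs [1B, align 1] → 29
  +3 pad (align 4)
  @32: offset [12B, align 4] → 44
  @44: blocks [2B, align 2] → 46
  +2 tail pad (align 8)
  size 48, align 8
packed(1) layout:
  @0: inode [2B, align 1] → 2
  @2: signature [4B, align 1] → 6
  @6: mtime [8B, align 1] → 14
  @14: reserved [1B, align 1] → 15
  @15: n_entries [4B, align 1] → 19
  @19: crc [4B, align 1] → 23
  @23: attrs [1B, align 1] → 24
  @24: offset [12B, align 1] → 36
  @36: blocks [2B, align 1] → 38
  size 38, align 1
48 − 38 = 10

10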